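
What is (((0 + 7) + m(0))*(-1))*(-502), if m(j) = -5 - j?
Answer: 1004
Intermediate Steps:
(((0 + 7) + m(0))*(-1))*(-502) = (((0 + 7) + (-5 - 1*0))*(-1))*(-502) = ((7 + (-5 + 0))*(-1))*(-502) = ((7 - 5)*(-1))*(-502) = (2*(-1))*(-502) = -2*(-502) = 1004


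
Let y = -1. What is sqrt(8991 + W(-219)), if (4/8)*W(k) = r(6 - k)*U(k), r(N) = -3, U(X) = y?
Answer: sqrt(8997) ≈ 94.853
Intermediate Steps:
U(X) = -1
W(k) = 6 (W(k) = 2*(-3*(-1)) = 2*3 = 6)
sqrt(8991 + W(-219)) = sqrt(8991 + 6) = sqrt(8997)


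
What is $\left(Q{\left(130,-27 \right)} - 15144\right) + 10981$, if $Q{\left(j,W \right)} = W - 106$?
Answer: $-4296$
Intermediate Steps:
$Q{\left(j,W \right)} = -106 + W$
$\left(Q{\left(130,-27 \right)} - 15144\right) + 10981 = \left(\left(-106 - 27\right) - 15144\right) + 10981 = \left(-133 - 15144\right) + 10981 = -15277 + 10981 = -4296$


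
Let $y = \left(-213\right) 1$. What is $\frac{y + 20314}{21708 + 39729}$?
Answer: $\frac{20101}{61437} \approx 0.32718$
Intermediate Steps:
$y = -213$
$\frac{y + 20314}{21708 + 39729} = \frac{-213 + 20314}{21708 + 39729} = \frac{20101}{61437}$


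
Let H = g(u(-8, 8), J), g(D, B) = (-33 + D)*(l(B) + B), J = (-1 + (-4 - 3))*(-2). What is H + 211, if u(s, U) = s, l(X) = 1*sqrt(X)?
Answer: -609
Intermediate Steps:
l(X) = sqrt(X)
J = 16 (J = (-1 - 7)*(-2) = -8*(-2) = 16)
g(D, B) = (-33 + D)*(B + sqrt(B)) (g(D, B) = (-33 + D)*(sqrt(B) + B) = (-33 + D)*(B + sqrt(B)))
H = -820 (H = -33*16 - 33*sqrt(16) + 16*(-8) - 8*sqrt(16) = -528 - 33*4 - 128 - 8*4 = -528 - 132 - 128 - 32 = -820)
H + 211 = -820 + 211 = -609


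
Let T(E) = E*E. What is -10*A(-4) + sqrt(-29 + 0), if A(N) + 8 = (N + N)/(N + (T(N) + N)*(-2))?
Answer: 540/7 + I*sqrt(29) ≈ 77.143 + 5.3852*I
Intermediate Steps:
T(E) = E**2
A(N) = -8 + 2*N/(-N - 2*N**2) (A(N) = -8 + (N + N)/(N + (N**2 + N)*(-2)) = -8 + (2*N)/(N + (N + N**2)*(-2)) = -8 + (2*N)/(N + (-2*N - 2*N**2)) = -8 + (2*N)/(-N - 2*N**2) = -8 + 2*N/(-N - 2*N**2))
-10*A(-4) + sqrt(-29 + 0) = -20*(-5 - 8*(-4))/(1 + 2*(-4)) + sqrt(-29 + 0) = -20*(-5 + 32)/(1 - 8) + sqrt(-29) = -20*27/(-7) + I*sqrt(29) = -20*(-1)*27/7 + I*sqrt(29) = -10*(-54/7) + I*sqrt(29) = 540/7 + I*sqrt(29)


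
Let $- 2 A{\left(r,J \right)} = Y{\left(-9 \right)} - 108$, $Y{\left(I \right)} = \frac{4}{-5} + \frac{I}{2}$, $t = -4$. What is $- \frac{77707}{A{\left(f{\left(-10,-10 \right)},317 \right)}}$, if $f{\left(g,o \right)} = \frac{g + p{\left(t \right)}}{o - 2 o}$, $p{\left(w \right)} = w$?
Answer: $- \frac{1554140}{1133} \approx -1371.7$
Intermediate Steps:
$Y{\left(I \right)} = - \frac{4}{5} + \frac{I}{2}$ ($Y{\left(I \right)} = 4 \left(- \frac{1}{5}\right) + I \frac{1}{2} = - \frac{4}{5} + \frac{I}{2}$)
$f{\left(g,o \right)} = - \frac{-4 + g}{o}$ ($f{\left(g,o \right)} = \frac{g - 4}{o - 2 o} = \frac{-4 + g}{\left(-1\right) o} = \left(-4 + g\right) \left(- \frac{1}{o}\right) = - \frac{-4 + g}{o}$)
$A{\left(r,J \right)} = \frac{1133}{20}$ ($A{\left(r,J \right)} = - \frac{\left(- \frac{4}{5} + \frac{1}{2} \left(-9\right)\right) - 108}{2} = - \frac{\left(- \frac{4}{5} - \frac{9}{2}\right) - 108}{2} = - \frac{- \frac{53}{10} - 108}{2} = \left(- \frac{1}{2}\right) \left(- \frac{1133}{10}\right) = \frac{1133}{20}$)
$- \frac{77707}{A{\left(f{\left(-10,-10 \right)},317 \right)}} = - \frac{77707}{\frac{1133}{20}} = \left(-77707\right) \frac{20}{1133} = - \frac{1554140}{1133}$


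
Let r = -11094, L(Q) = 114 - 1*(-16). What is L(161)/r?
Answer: -65/5547 ≈ -0.011718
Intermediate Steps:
L(Q) = 130 (L(Q) = 114 + 16 = 130)
L(161)/r = 130/(-11094) = 130*(-1/11094) = -65/5547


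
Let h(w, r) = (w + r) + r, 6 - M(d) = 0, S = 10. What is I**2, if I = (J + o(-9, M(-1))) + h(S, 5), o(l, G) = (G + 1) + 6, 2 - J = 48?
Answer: 169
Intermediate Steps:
M(d) = 6 (M(d) = 6 - 1*0 = 6 + 0 = 6)
h(w, r) = w + 2*r (h(w, r) = (r + w) + r = w + 2*r)
J = -46 (J = 2 - 1*48 = 2 - 48 = -46)
o(l, G) = 7 + G (o(l, G) = (1 + G) + 6 = 7 + G)
I = -13 (I = (-46 + (7 + 6)) + (10 + 2*5) = (-46 + 13) + (10 + 10) = -33 + 20 = -13)
I**2 = (-13)**2 = 169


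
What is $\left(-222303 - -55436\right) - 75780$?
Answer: $-242647$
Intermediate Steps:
$\left(-222303 - -55436\right) - 75780 = \left(-222303 + 55436\right) - 75780 = -166867 - 75780 = -242647$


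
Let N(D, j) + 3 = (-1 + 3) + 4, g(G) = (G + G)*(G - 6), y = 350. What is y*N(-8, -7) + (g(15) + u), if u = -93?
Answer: 1227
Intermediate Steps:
g(G) = 2*G*(-6 + G) (g(G) = (2*G)*(-6 + G) = 2*G*(-6 + G))
N(D, j) = 3 (N(D, j) = -3 + ((-1 + 3) + 4) = -3 + (2 + 4) = -3 + 6 = 3)
y*N(-8, -7) + (g(15) + u) = 350*3 + (2*15*(-6 + 15) - 93) = 1050 + (2*15*9 - 93) = 1050 + (270 - 93) = 1050 + 177 = 1227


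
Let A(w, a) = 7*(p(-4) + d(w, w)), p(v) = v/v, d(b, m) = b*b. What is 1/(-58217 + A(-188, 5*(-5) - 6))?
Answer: 1/189198 ≈ 5.2855e-6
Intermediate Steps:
d(b, m) = b²
p(v) = 1
A(w, a) = 7 + 7*w² (A(w, a) = 7*(1 + w²) = 7 + 7*w²)
1/(-58217 + A(-188, 5*(-5) - 6)) = 1/(-58217 + (7 + 7*(-188)²)) = 1/(-58217 + (7 + 7*35344)) = 1/(-58217 + (7 + 247408)) = 1/(-58217 + 247415) = 1/189198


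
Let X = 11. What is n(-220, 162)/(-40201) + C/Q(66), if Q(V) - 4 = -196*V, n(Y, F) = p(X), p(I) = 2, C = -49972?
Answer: 502224627/129969833 ≈ 3.8642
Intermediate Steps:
n(Y, F) = 2
Q(V) = 4 - 196*V
n(-220, 162)/(-40201) + C/Q(66) = 2/(-40201) - 49972/(4 - 196*66) = 2*(-1/40201) - 49972/(4 - 12936) = -2/40201 - 49972/(-12932) = -2/40201 - 49972*(-1/12932) = -2/40201 + 12493/3233 = 502224627/129969833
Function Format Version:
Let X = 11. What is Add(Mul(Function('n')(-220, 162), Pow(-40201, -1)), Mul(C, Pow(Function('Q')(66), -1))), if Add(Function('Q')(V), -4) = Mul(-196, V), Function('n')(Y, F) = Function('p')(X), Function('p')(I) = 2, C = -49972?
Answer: Rational(502224627, 129969833) ≈ 3.8642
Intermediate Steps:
Function('n')(Y, F) = 2
Function('Q')(V) = Add(4, Mul(-196, V))
Add(Mul(Function('n')(-220, 162), Pow(-40201, -1)), Mul(C, Pow(Function('Q')(66), -1))) = Add(Mul(2, Pow(-40201, -1)), Mul(-49972, Pow(Add(4, Mul(-196, 66)), -1))) = Add(Mul(2, Rational(-1, 40201)), Mul(-49972, Pow(Add(4, -12936), -1))) = Add(Rational(-2, 40201), Mul(-49972, Pow(-12932, -1))) = Add(Rational(-2, 40201), Mul(-49972, Rational(-1, 12932))) = Add(Rational(-2, 40201), Rational(12493, 3233)) = Rational(502224627, 129969833)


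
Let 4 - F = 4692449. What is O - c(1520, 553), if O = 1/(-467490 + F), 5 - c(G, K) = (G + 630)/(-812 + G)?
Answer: -3586155179/1826616990 ≈ -1.9633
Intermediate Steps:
F = -4692445 (F = 4 - 1*4692449 = 4 - 4692449 = -4692445)
c(G, K) = 5 - (630 + G)/(-812 + G) (c(G, K) = 5 - (G + 630)/(-812 + G) = 5 - (630 + G)/(-812 + G))
O = -1/5159935 (O = 1/(-467490 - 4692445) = 1/(-5159935) = -1/5159935 ≈ -1.9380e-7)
O - c(1520, 553) = -1/5159935 - 2*(-2345 + 2*1520)/(-812 + 1520) = -1/5159935 - 2*(-2345 + 3040)/708 = -1/5159935 - 2*695/708 = -1/5159935 - 1*695/354 = -1/5159935 - 695/354 = -3586155179/1826616990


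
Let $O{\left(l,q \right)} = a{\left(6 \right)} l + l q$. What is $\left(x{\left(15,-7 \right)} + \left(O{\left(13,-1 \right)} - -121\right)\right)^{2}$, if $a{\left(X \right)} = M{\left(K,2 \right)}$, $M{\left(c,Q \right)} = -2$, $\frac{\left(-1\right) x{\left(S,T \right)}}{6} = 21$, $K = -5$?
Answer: $1936$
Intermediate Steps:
$x{\left(S,T \right)} = -126$ ($x{\left(S,T \right)} = \left(-6\right) 21 = -126$)
$a{\left(X \right)} = -2$
$O{\left(l,q \right)} = - 2 l + l q$
$\left(x{\left(15,-7 \right)} + \left(O{\left(13,-1 \right)} - -121\right)\right)^{2} = \left(-126 + \left(13 \left(-2 - 1\right) - -121\right)\right)^{2} = \left(-126 + \left(13 \left(-3\right) + 121\right)\right)^{2} = \left(-126 + \left(-39 + 121\right)\right)^{2} = \left(-126 + 82\right)^{2} = \left(-44\right)^{2} = 1936$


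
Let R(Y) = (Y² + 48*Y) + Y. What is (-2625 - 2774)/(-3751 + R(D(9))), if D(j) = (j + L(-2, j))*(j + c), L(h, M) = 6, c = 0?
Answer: -5399/21089 ≈ -0.25601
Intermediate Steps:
D(j) = j*(6 + j) (D(j) = (j + 6)*(j + 0) = (6 + j)*j = j*(6 + j))
R(Y) = Y² + 49*Y
(-2625 - 2774)/(-3751 + R(D(9))) = (-2625 - 2774)/(-3751 + (9*(6 + 9))*(49 + 9*(6 + 9))) = -5399/(-3751 + (9*15)*(49 + 9*15)) = -5399/(-3751 + 135*(49 + 135)) = -5399/(-3751 + 135*184) = -5399/(-3751 + 24840) = -5399/21089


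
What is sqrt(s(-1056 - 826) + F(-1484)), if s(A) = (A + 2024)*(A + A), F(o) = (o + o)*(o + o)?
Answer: 2*sqrt(2068634) ≈ 2876.6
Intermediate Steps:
F(o) = 4*o**2 (F(o) = (2*o)*(2*o) = 4*o**2)
s(A) = 2*A*(2024 + A) (s(A) = (2024 + A)*(2*A) = 2*A*(2024 + A))
sqrt(s(-1056 - 826) + F(-1484)) = sqrt(2*(-1056 - 826)*(2024 + (-1056 - 826)) + 4*(-1484)**2) = sqrt(2*(-1882)*(2024 - 1882) + 4*2202256) = sqrt(2*(-1882)*142 + 8809024) = sqrt(-534488 + 8809024) = sqrt(8274536) = 2*sqrt(2068634)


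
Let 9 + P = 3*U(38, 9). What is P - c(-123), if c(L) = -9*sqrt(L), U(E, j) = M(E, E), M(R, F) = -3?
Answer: -18 + 9*I*sqrt(123) ≈ -18.0 + 99.815*I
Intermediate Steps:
U(E, j) = -3
P = -18 (P = -9 + 3*(-3) = -9 - 9 = -18)
P - c(-123) = -18 - (-9)*sqrt(-123) = -18 - (-9)*I*sqrt(123) = -18 + 9*I*sqrt(123)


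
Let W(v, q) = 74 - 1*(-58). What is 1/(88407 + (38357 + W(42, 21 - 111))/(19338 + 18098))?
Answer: 37436/3309642941 ≈ 1.1311e-5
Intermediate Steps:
W(v, q) = 132 (W(v, q) = 74 + 58 = 132)
1/(88407 + (38357 + W(42, 21 - 111))/(19338 + 18098)) = 1/(88407 + (38357 + 132)/(19338 + 18098)) = 1/(88407 + 38489/37436) = 1/(3309642941/37436) = 37436/3309642941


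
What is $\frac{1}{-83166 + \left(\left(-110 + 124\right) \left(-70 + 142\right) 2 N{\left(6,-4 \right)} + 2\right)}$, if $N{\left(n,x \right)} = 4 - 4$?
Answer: $- \frac{1}{83164} \approx -1.2024 \cdot 10^{-5}$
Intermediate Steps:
$N{\left(n,x \right)} = 0$ ($N{\left(n,x \right)} = 4 - 4 = 0$)
$\frac{1}{-83166 + \left(\left(-110 + 124\right) \left(-70 + 142\right) 2 N{\left(6,-4 \right)} + 2\right)} = \frac{1}{-83166 + \left(\left(-110 + 124\right) \left(-70 + 142\right) 2 \cdot 0 + 2\right)} = \frac{1}{-83166 + \left(14 \cdot 72 \cdot 0 + 2\right)} = \frac{1}{-83166 + \left(1008 \cdot 0 + 2\right)} = \frac{1}{-83166 + \left(0 + 2\right)} = \frac{1}{-83166 + 2} = \frac{1}{-83164} = - \frac{1}{83164}$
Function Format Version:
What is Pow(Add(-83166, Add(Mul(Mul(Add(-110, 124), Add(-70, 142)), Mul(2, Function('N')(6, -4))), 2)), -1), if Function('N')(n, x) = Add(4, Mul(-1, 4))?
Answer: Rational(-1, 83164) ≈ -1.2024e-5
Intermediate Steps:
Function('N')(n, x) = 0 (Function('N')(n, x) = Add(4, -4) = 0)
Pow(Add(-83166, Add(Mul(Mul(Add(-110, 124), Add(-70, 142)), Mul(2, Function('N')(6, -4))), 2)), -1) = Pow(Add(-83166, Add(Mul(Mul(Add(-110, 124), Add(-70, 142)), Mul(2, 0)), 2)), -1) = Pow(Add(-83166, Add(Mul(Mul(14, 72), 0), 2)), -1) = Pow(Add(-83166, Add(Mul(1008, 0), 2)), -1) = Pow(Add(-83166, Add(0, 2)), -1) = Pow(Add(-83166, 2), -1) = Pow(-83164, -1) = Rational(-1, 83164)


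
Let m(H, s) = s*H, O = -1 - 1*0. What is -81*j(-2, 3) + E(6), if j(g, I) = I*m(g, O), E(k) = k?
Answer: -480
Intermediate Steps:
O = -1 (O = -1 + 0 = -1)
m(H, s) = H*s
j(g, I) = -I*g (j(g, I) = I*(g*(-1)) = I*(-g) = -I*g)
-81*j(-2, 3) + E(6) = -(-81)*3*(-2) + 6 = -81*6 + 6 = -486 + 6 = -480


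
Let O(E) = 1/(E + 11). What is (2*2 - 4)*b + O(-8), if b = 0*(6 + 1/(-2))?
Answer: ⅓ ≈ 0.33333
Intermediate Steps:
b = 0 (b = 0*(6 - ½) = 0*(11/2) = 0)
O(E) = 1/(11 + E)
(2*2 - 4)*b + O(-8) = (2*2 - 4)*0 + 1/(11 - 8) = (4 - 4)*0 + 1/3 = 0*0 + ⅓ = 0 + ⅓ = ⅓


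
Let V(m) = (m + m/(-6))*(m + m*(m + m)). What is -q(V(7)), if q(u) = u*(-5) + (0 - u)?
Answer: 3675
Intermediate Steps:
V(m) = 5*m*(m + 2*m²)/6 (V(m) = (m + m*(-⅙))*(m + m*(2*m)) = (m - m/6)*(m + 2*m²) = (5*m/6)*(m + 2*m²) = 5*m*(m + 2*m²)/6)
q(u) = -6*u (q(u) = -5*u - u = -6*u)
-q(V(7)) = -(-6)*(⅚)*7²*(1 + 2*7) = -(-6)*(⅚)*49*(1 + 14) = -(-6)*(⅚)*49*15 = -(-6)*1225/2 = -1*(-3675) = 3675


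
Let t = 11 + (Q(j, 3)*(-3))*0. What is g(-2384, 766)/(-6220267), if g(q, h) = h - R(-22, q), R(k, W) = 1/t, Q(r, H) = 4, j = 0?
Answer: -8425/68422937 ≈ -0.00012313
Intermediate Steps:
t = 11 (t = 11 + (4*(-3))*0 = 11 - 12*0 = 11 + 0 = 11)
R(k, W) = 1/11
g(q, h) = -1/11 + h (g(q, h) = h - 1*1/11 = h - 1/11 = -1/11 + h)
g(-2384, 766)/(-6220267) = (-1/11 + 766)/(-6220267) = (8425/11)*(-1/6220267) = -8425/68422937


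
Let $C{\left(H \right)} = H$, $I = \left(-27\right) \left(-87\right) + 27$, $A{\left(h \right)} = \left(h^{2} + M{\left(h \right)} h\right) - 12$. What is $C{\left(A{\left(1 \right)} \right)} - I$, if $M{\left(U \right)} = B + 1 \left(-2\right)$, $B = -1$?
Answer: $-2390$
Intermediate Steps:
$M{\left(U \right)} = -3$ ($M{\left(U \right)} = -1 + 1 \left(-2\right) = -1 - 2 = -3$)
$A{\left(h \right)} = -12 + h^{2} - 3 h$ ($A{\left(h \right)} = \left(h^{2} - 3 h\right) - 12 = -12 + h^{2} - 3 h$)
$I = 2376$ ($I = 2349 + 27 = 2376$)
$C{\left(A{\left(1 \right)} \right)} - I = \left(-12 + 1^{2} - 3\right) - 2376 = \left(-12 + 1 - 3\right) - 2376 = -14 - 2376 = -2390$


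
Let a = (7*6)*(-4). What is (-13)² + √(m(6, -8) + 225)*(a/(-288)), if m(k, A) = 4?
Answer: 169 + 7*√229/12 ≈ 177.83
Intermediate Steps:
a = -168 (a = 42*(-4) = -168)
(-13)² + √(m(6, -8) + 225)*(a/(-288)) = (-13)² + √(4 + 225)*(-168/(-288)) = 169 + √229*(-168*(-1/288)) = 169 + √229*(7/12) = 169 + 7*√229/12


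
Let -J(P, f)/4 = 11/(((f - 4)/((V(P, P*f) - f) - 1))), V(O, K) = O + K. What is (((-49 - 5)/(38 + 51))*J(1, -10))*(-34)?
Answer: 0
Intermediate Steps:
V(O, K) = K + O
J(P, f) = -44*(-1 + P - f + P*f)/(-4 + f) (J(P, f) = -44/((f - 4)/(((P*f + P) - f) - 1)) = -44/((-4 + f)/(((P + P*f) - f) - 1)) = -44/((-4 + f)/((P - f + P*f) - 1)) = -44/((-4 + f)/(-1 + P - f + P*f)) = -44*(-1 + P - f + P*f)/(-4 + f))
(((-49 - 5)/(38 + 51))*J(1, -10))*(-34) = (((-49 - 5)/(38 + 51))*(44*(1 - 10 - 1*1 - 1*1*(-10))/(-4 - 10)))*(-34) = ((-54/89)*(44*(1 - 10 - 1 + 10)/(-14)))*(-34) = ((-54*1/89)*(44*(-1/14)*0))*(-34) = -54/89*0*(-34) = 0*(-34) = 0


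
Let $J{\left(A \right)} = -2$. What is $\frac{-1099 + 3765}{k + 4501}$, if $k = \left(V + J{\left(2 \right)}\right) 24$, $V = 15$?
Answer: $\frac{2666}{4813} \approx 0.55392$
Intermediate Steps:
$k = 312$ ($k = \left(15 - 2\right) 24 = 13 \cdot 24 = 312$)
$\frac{-1099 + 3765}{k + 4501} = \frac{-1099 + 3765}{312 + 4501} = \frac{2666}{4813}$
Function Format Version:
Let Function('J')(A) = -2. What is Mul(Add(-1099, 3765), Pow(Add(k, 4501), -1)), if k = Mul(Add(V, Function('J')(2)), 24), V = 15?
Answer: Rational(2666, 4813) ≈ 0.55392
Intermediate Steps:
k = 312 (k = Mul(Add(15, -2), 24) = Mul(13, 24) = 312)
Mul(Add(-1099, 3765), Pow(Add(k, 4501), -1)) = Mul(Add(-1099, 3765), Pow(Add(312, 4501), -1)) = Mul(2666, Pow(4813, -1)) = Mul(2666, Rational(1, 4813)) = Rational(2666, 4813)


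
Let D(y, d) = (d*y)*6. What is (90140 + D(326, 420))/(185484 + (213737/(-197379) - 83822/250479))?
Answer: 5007980806805340/1018903114145587 ≈ 4.9151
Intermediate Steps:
D(y, d) = 6*d*y
(90140 + D(326, 420))/(185484 + (213737/(-197379) - 83822/250479)) = (90140 + 6*420*326)/(185484 + (213737/(-197379) - 83822/250479)) = (90140 + 821520)/(185484 + (213737*(-1/197379) - 83822*1/250479)) = 911660/(185484 + (-213737/197379 - 83822/250479)) = 911660/(185484 - 7786814729/5493254949) = 911660/(1018903114145587/5493254949) = 911660*(5493254949/1018903114145587) = 5007980806805340/1018903114145587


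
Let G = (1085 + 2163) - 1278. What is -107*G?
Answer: -210790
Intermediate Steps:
G = 1970 (G = 3248 - 1278 = 1970)
-107*G = -107*1970 = -210790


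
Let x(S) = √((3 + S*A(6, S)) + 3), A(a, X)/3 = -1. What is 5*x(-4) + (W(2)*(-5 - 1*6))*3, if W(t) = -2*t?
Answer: 132 + 15*√2 ≈ 153.21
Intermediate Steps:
A(a, X) = -3 (A(a, X) = 3*(-1) = -3)
x(S) = √(6 - 3*S) (x(S) = √((3 + S*(-3)) + 3) = √((3 - 3*S) + 3) = √(6 - 3*S))
5*x(-4) + (W(2)*(-5 - 1*6))*3 = 5*√(6 - 3*(-4)) + ((-2*2)*(-5 - 1*6))*3 = 5*√(6 + 12) - 4*(-5 - 6)*3 = 5*√18 - 4*(-11)*3 = 5*(3*√2) + 44*3 = 15*√2 + 132 = 132 + 15*√2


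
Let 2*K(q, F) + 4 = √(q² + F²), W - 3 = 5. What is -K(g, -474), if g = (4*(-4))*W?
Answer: 2 - √60265 ≈ -243.49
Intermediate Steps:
W = 8 (W = 3 + 5 = 8)
g = -128 (g = (4*(-4))*8 = -16*8 = -128)
K(q, F) = -2 + √(F² + q²)/2 (K(q, F) = -2 + √(q² + F²)/2 = -2 + √(F² + q²)/2)
-K(g, -474) = -(-2 + √((-474)² + (-128)²)/2) = -(-2 + √(224676 + 16384)/2) = -(-2 + √241060/2) = -(-2 + (2*√60265)/2) = -(-2 + √60265) = 2 - √60265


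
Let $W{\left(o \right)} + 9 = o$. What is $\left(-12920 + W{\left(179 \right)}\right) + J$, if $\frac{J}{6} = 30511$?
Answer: $170316$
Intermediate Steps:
$J = 183066$ ($J = 6 \cdot 30511 = 183066$)
$W{\left(o \right)} = -9 + o$
$\left(-12920 + W{\left(179 \right)}\right) + J = \left(-12920 + \left(-9 + 179\right)\right) + 183066 = \left(-12920 + 170\right) + 183066 = -12750 + 183066 = 170316$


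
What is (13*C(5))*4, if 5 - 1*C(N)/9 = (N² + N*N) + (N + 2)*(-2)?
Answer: -14508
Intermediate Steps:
C(N) = 81 - 18*N² + 18*N (C(N) = 45 - 9*((N² + N*N) + (N + 2)*(-2)) = 45 - 9*((N² + N²) + (2 + N)*(-2)) = 45 - 9*(2*N² + (-4 - 2*N)) = 45 - 9*(-4 - 2*N + 2*N²) = 45 + (36 - 18*N² + 18*N) = 81 - 18*N² + 18*N)
(13*C(5))*4 = (13*(81 - 18*5² + 18*5))*4 = (13*(81 - 18*25 + 90))*4 = (13*(81 - 450 + 90))*4 = (13*(-279))*4 = -3627*4 = -14508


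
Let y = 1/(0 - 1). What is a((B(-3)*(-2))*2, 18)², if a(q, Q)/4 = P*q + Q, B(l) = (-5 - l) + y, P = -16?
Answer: 484416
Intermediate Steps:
y = -1 (y = 1/(-1) = -1)
B(l) = -6 - l (B(l) = (-5 - l) - 1 = -6 - l)
a(q, Q) = -64*q + 4*Q (a(q, Q) = 4*(-16*q + Q) = 4*(Q - 16*q) = -64*q + 4*Q)
a((B(-3)*(-2))*2, 18)² = (-64*(-6 - 1*(-3))*(-2)*2 + 4*18)² = (-64*(-6 + 3)*(-2)*2 + 72)² = (-64*(-3*(-2))*2 + 72)² = (-384*2 + 72)² = (-64*12 + 72)² = (-768 + 72)² = (-696)² = 484416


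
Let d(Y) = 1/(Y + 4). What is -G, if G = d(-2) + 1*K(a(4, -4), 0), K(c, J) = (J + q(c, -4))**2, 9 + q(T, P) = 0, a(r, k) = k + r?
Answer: -163/2 ≈ -81.500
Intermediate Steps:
q(T, P) = -9 (q(T, P) = -9 + 0 = -9)
K(c, J) = (-9 + J)**2 (K(c, J) = (J - 9)**2 = (-9 + J)**2)
d(Y) = 1/(4 + Y)
G = 163/2 (G = 1/(4 - 2) + 1*(-9 + 0)**2 = 1/2 + 1*(-9)**2 = 1/2 + 1*81 = 1/2 + 81 = 163/2 ≈ 81.500)
-G = -1*163/2 = -163/2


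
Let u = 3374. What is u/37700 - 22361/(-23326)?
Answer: 115213953/109923775 ≈ 1.0481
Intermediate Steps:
u/37700 - 22361/(-23326) = 3374/37700 - 22361/(-23326) = 3374*(1/37700) - 22361*(-1/23326) = 1687/18850 + 22361/23326 = 115213953/109923775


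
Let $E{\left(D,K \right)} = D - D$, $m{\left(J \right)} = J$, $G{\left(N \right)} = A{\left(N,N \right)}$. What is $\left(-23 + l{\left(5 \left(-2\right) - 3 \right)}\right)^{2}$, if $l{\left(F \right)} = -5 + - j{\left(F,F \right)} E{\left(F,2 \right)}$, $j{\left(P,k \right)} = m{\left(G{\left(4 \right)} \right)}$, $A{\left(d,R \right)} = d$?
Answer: $784$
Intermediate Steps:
$G{\left(N \right)} = N$
$E{\left(D,K \right)} = 0$
$j{\left(P,k \right)} = 4$
$l{\left(F \right)} = -5$ ($l{\left(F \right)} = -5 + \left(-1\right) 4 \cdot 0 = -5 - 0 = -5 + 0 = -5$)
$\left(-23 + l{\left(5 \left(-2\right) - 3 \right)}\right)^{2} = \left(-23 - 5\right)^{2} = \left(-28\right)^{2} = 784$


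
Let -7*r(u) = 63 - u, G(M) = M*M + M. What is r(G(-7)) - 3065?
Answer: -3068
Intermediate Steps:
G(M) = M + M² (G(M) = M² + M = M + M²)
r(u) = -9 + u/7 (r(u) = -(63 - u)/7 = -9 + u/7)
r(G(-7)) - 3065 = (-9 + (-7*(1 - 7))/7) - 3065 = (-9 + (-7*(-6))/7) - 3065 = (-9 + (⅐)*42) - 3065 = (-9 + 6) - 3065 = -3 - 3065 = -3068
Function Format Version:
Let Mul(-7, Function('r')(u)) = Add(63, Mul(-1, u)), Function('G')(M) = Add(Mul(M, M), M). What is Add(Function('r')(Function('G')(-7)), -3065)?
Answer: -3068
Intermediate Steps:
Function('G')(M) = Add(M, Pow(M, 2)) (Function('G')(M) = Add(Pow(M, 2), M) = Add(M, Pow(M, 2)))
Function('r')(u) = Add(-9, Mul(Rational(1, 7), u)) (Function('r')(u) = Mul(Rational(-1, 7), Add(63, Mul(-1, u))) = Add(-9, Mul(Rational(1, 7), u)))
Add(Function('r')(Function('G')(-7)), -3065) = Add(Add(-9, Mul(Rational(1, 7), Mul(-7, Add(1, -7)))), -3065) = Add(Add(-9, Mul(Rational(1, 7), Mul(-7, -6))), -3065) = Add(Add(-9, Mul(Rational(1, 7), 42)), -3065) = Add(Add(-9, 6), -3065) = Add(-3, -3065) = -3068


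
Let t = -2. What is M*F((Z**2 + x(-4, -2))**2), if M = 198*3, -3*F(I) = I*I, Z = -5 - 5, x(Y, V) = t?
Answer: -18262889568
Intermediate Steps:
x(Y, V) = -2
Z = -10
F(I) = -I**2/3 (F(I) = -I*I/3 = -I**2/3)
M = 594
M*F((Z**2 + x(-4, -2))**2) = 594*(-((-10)**2 - 2)**4/3) = 594*(-(100 - 2)**4/3) = 594*(-(98**2)**2/3) = 594*(-1/3*9604**2) = 594*(-1/3*92236816) = 594*(-92236816/3) = -18262889568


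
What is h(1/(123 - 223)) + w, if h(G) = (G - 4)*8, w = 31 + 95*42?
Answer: 99723/25 ≈ 3988.9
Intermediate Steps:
w = 4021 (w = 31 + 3990 = 4021)
h(G) = -32 + 8*G (h(G) = (-4 + G)*8 = -32 + 8*G)
h(1/(123 - 223)) + w = (-32 + 8/(123 - 223)) + 4021 = (-32 + 8/(-100)) + 4021 = (-32 + 8*(-1/100)) + 4021 = (-32 - 2/25) + 4021 = -802/25 + 4021 = 99723/25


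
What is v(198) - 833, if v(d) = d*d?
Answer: 38371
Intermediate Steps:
v(d) = d²
v(198) - 833 = 198² - 833 = 39204 - 833 = 38371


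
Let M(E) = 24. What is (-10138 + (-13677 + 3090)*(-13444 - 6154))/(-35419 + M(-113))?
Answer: -207473888/35395 ≈ -5861.7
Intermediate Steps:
(-10138 + (-13677 + 3090)*(-13444 - 6154))/(-35419 + M(-113)) = (-10138 + (-13677 + 3090)*(-13444 - 6154))/(-35419 + 24) = (-10138 - 10587*(-19598))/(-35395) = (-10138 + 207484026)*(-1/35395) = 207473888*(-1/35395) = -207473888/35395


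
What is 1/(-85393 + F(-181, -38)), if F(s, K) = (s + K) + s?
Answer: -1/85793 ≈ -1.1656e-5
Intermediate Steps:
F(s, K) = K + 2*s (F(s, K) = (K + s) + s = K + 2*s)
1/(-85393 + F(-181, -38)) = 1/(-85393 + (-38 + 2*(-181))) = 1/(-85393 + (-38 - 362)) = 1/(-85393 - 400) = 1/(-85793) = -1/85793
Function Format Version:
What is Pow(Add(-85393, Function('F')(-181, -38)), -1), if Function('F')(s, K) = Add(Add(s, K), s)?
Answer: Rational(-1, 85793) ≈ -1.1656e-5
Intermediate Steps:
Function('F')(s, K) = Add(K, Mul(2, s)) (Function('F')(s, K) = Add(Add(K, s), s) = Add(K, Mul(2, s)))
Pow(Add(-85393, Function('F')(-181, -38)), -1) = Pow(Add(-85393, Add(-38, Mul(2, -181))), -1) = Pow(Add(-85393, Add(-38, -362)), -1) = Pow(Add(-85393, -400), -1) = Pow(-85793, -1) = Rational(-1, 85793)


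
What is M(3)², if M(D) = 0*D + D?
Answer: 9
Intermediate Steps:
M(D) = D (M(D) = 0 + D = D)
M(3)² = 3² = 9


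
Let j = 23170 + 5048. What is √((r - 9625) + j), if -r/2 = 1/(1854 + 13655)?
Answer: √4472157172015/15509 ≈ 136.36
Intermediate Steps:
r = -2/15509 (r = -2/(1854 + 13655) = -2/15509 ≈ -0.00012896)
j = 28218
√((r - 9625) + j) = √((-2/15509 - 9625) + 28218) = √(-149274127/15509 + 28218) = √(288358835/15509) = √4472157172015/15509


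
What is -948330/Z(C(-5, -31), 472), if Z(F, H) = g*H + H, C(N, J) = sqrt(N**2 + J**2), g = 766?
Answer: -474165/181012 ≈ -2.6195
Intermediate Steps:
C(N, J) = sqrt(J**2 + N**2)
Z(F, H) = 767*H (Z(F, H) = 766*H + H = 767*H)
-948330/Z(C(-5, -31), 472) = -948330/(767*472) = -948330/362024 = -948330*1/362024 = -474165/181012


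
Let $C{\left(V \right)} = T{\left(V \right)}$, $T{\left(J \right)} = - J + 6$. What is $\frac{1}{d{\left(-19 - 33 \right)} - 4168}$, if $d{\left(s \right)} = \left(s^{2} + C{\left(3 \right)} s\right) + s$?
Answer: $- \frac{1}{1672} \approx -0.00059809$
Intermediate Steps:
$T{\left(J \right)} = 6 - J$
$C{\left(V \right)} = 6 - V$
$d{\left(s \right)} = s^{2} + 4 s$ ($d{\left(s \right)} = \left(s^{2} + \left(6 - 3\right) s\right) + s = \left(s^{2} + 3 s\right) + s = s^{2} + 4 s$)
$\frac{1}{d{\left(-19 - 33 \right)} - 4168} = \frac{1}{\left(-19 - 33\right) \left(4 - 52\right) - 4168} = \frac{1}{- 52 \left(4 - 52\right) - 4168} = \frac{1}{\left(-52\right) \left(-48\right) - 4168} = \frac{1}{2496 - 4168} = \frac{1}{-1672} = - \frac{1}{1672}$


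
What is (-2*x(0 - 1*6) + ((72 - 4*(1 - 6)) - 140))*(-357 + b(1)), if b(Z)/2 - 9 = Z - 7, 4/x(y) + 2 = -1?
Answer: 15912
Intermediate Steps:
x(y) = -4/3 (x(y) = 4/(-2 - 1) = 4/(-3) = 4*(-1/3) = -4/3)
b(Z) = 4 + 2*Z (b(Z) = 18 + 2*(Z - 7) = 18 + 2*(-7 + Z) = 18 + (-14 + 2*Z) = 4 + 2*Z)
(-2*x(0 - 1*6) + ((72 - 4*(1 - 6)) - 140))*(-357 + b(1)) = (-2*(-4/3) + ((72 - 4*(1 - 6)) - 140))*(-357 + (4 + 2*1)) = (8/3 + ((72 - 4*(-5)) - 140))*(-357 + (4 + 2)) = (8/3 + ((72 + 20) - 140))*(-357 + 6) = (8/3 + (92 - 140))*(-351) = (8/3 - 48)*(-351) = -136/3*(-351) = 15912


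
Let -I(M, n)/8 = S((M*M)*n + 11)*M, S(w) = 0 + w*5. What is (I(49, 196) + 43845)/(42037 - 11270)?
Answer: -83849625/2797 ≈ -29978.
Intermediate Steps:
S(w) = 5*w (S(w) = 0 + 5*w = 5*w)
I(M, n) = -8*M*(55 + 5*n*M**2) (I(M, n) = -8*5*((M*M)*n + 11)*M = -8*5*(M**2*n + 11)*M = -8*5*(n*M**2 + 11)*M = -8*5*(11 + n*M**2)*M = -8*(55 + 5*n*M**2)*M = -8*M*(55 + 5*n*M**2))
(I(49, 196) + 43845)/(42037 - 11270) = (-40*49*(11 + 196*49**2) + 43845)/(42037 - 11270) = (-40*49*(11 + 196*2401) + 43845)/30767 = (-40*49*(11 + 470596) + 43845)*(1/30767) = (-40*49*470607 + 43845)*(1/30767) = (-922389720 + 43845)*(1/30767) = -922345875*1/30767 = -83849625/2797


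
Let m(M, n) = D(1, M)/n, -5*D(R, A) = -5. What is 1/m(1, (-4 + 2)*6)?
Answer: -12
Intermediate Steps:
D(R, A) = 1 (D(R, A) = -⅕*(-5) = 1)
m(M, n) = 1/n
1/m(1, (-4 + 2)*6) = 1/(1/((-4 + 2)*6)) = 1/(1/(-2*6)) = 1/(1/(-12)) = 1/(-1/12) = -12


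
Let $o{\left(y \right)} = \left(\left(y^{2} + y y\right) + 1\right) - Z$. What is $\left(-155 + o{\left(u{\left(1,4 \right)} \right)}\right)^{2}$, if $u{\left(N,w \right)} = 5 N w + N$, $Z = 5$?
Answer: $522729$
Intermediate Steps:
$u{\left(N,w \right)} = N + 5 N w$ ($u{\left(N,w \right)} = 5 N w + N = N + 5 N w$)
$o{\left(y \right)} = -4 + 2 y^{2}$ ($o{\left(y \right)} = \left(\left(y^{2} + y y\right) + 1\right) - 5 = \left(\left(y^{2} + y^{2}\right) + 1\right) - 5 = \left(2 y^{2} + 1\right) - 5 = \left(1 + 2 y^{2}\right) - 5 = -4 + 2 y^{2}$)
$\left(-155 + o{\left(u{\left(1,4 \right)} \right)}\right)^{2} = \left(-155 - \left(4 - 2 \left(1 \left(1 + 5 \cdot 4\right)\right)^{2}\right)\right)^{2} = \left(-155 - \left(4 - 2 \left(1 \left(1 + 20\right)\right)^{2}\right)\right)^{2} = \left(-155 - \left(4 - 2 \left(1 \cdot 21\right)^{2}\right)\right)^{2} = \left(-155 - \left(4 - 2 \cdot 21^{2}\right)\right)^{2} = \left(-155 + \left(-4 + 2 \cdot 441\right)\right)^{2} = \left(-155 + \left(-4 + 882\right)\right)^{2} = \left(-155 + 878\right)^{2} = 723^{2} = 522729$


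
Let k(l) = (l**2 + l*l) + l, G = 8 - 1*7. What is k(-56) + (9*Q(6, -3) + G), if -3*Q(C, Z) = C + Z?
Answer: 6208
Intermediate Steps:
Q(C, Z) = -C/3 - Z/3 (Q(C, Z) = -(C + Z)/3 = -C/3 - Z/3)
G = 1 (G = 8 - 7 = 1)
k(l) = l + 2*l**2 (k(l) = (l**2 + l**2) + l = 2*l**2 + l = l + 2*l**2)
k(-56) + (9*Q(6, -3) + G) = -56*(1 + 2*(-56)) + (9*(-1/3*6 - 1/3*(-3)) + 1) = -56*(1 - 112) + (9*(-2 + 1) + 1) = -56*(-111) + (9*(-1) + 1) = 6216 + (-9 + 1) = 6216 - 8 = 6208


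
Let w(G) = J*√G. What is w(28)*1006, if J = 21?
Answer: 42252*√7 ≈ 1.1179e+5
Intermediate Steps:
w(G) = 21*√G
w(28)*1006 = (21*√28)*1006 = (21*(2*√7))*1006 = (42*√7)*1006 = 42252*√7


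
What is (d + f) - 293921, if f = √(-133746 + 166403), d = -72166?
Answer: -366087 + 17*√113 ≈ -3.6591e+5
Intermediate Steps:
f = 17*√113 (f = √32657 = 17*√113 ≈ 180.71)
(d + f) - 293921 = (-72166 + 17*√113) - 293921 = -366087 + 17*√113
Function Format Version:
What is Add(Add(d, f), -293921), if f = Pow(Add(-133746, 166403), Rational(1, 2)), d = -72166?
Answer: Add(-366087, Mul(17, Pow(113, Rational(1, 2)))) ≈ -3.6591e+5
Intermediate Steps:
f = Mul(17, Pow(113, Rational(1, 2))) (f = Pow(32657, Rational(1, 2)) = Mul(17, Pow(113, Rational(1, 2))) ≈ 180.71)
Add(Add(d, f), -293921) = Add(Add(-72166, Mul(17, Pow(113, Rational(1, 2)))), -293921) = Add(-366087, Mul(17, Pow(113, Rational(1, 2))))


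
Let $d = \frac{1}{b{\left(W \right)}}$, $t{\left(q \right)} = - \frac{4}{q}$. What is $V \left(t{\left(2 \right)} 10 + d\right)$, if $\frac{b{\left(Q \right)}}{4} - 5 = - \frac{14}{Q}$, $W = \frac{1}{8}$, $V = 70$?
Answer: $- \frac{299635}{214} \approx -1400.2$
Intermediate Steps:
$W = \frac{1}{8} \approx 0.125$
$b{\left(Q \right)} = 20 - \frac{56}{Q}$ ($b{\left(Q \right)} = 20 + 4 \left(- \frac{14}{Q}\right) = 20 - \frac{56}{Q}$)
$d = - \frac{1}{428}$ ($d = \frac{1}{20 - 56 \frac{1}{\frac{1}{8}}} = \frac{1}{20 - 448} = \frac{1}{-428} = - \frac{1}{428} \approx -0.0023364$)
$V \left(t{\left(2 \right)} 10 + d\right) = 70 \left(- \frac{4}{2} \cdot 10 - \frac{1}{428}\right) = 70 \left(\left(-4\right) \frac{1}{2} \cdot 10 - \frac{1}{428}\right) = 70 \left(\left(-2\right) 10 - \frac{1}{428}\right) = 70 \left(-20 - \frac{1}{428}\right) = 70 \left(- \frac{8561}{428}\right) = - \frac{299635}{214}$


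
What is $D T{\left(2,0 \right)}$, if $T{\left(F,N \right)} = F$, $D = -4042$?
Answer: $-8084$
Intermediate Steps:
$D T{\left(2,0 \right)} = \left(-4042\right) 2 = -8084$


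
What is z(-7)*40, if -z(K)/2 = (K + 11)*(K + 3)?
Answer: 1280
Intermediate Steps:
z(K) = -2*(3 + K)*(11 + K) (z(K) = -2*(K + 11)*(K + 3) = -2*(11 + K)*(3 + K) = -2*(3 + K)*(11 + K))
z(-7)*40 = (-66 - 28*(-7) - 2*(-7)**2)*40 = (-66 + 196 - 2*49)*40 = (-66 + 196 - 98)*40 = 32*40 = 1280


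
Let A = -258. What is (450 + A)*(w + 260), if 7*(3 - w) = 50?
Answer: 343872/7 ≈ 49125.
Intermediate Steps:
w = -29/7 (w = 3 - 1/7*50 = 3 - 50/7 = -29/7 ≈ -4.1429)
(450 + A)*(w + 260) = (450 - 258)*(-29/7 + 260) = 192*(1791/7) = 343872/7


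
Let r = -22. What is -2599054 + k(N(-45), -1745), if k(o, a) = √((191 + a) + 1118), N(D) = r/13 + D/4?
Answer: -2599054 + 2*I*√109 ≈ -2.5991e+6 + 20.881*I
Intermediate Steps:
N(D) = -22/13 + D/4
k(o, a) = √(1309 + a)
-2599054 + k(N(-45), -1745) = -2599054 + √(1309 - 1745) = -2599054 + √(-436) = -2599054 + 2*I*√109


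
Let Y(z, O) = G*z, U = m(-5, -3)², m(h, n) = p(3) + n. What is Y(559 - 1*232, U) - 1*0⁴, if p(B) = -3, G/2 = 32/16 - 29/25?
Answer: 13734/25 ≈ 549.36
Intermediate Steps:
G = 42/25 (G = 2*(32/16 - 29/25) = 2*(32*(1/16) - 29*1/25) = 2*(2 - 29/25) = 2*(21/25) = 42/25 ≈ 1.6800)
m(h, n) = -3 + n
U = 36 (U = (-3 - 3)² = (-6)² = 36)
Y(z, O) = 42*z/25
Y(559 - 1*232, U) - 1*0⁴ = 42*(559 - 1*232)/25 - 1*0⁴ = 42*(559 - 232)/25 - 1*0 = (42/25)*327 + 0 = 13734/25 + 0 = 13734/25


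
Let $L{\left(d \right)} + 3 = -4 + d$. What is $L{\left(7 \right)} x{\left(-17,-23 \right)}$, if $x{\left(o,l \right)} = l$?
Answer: $0$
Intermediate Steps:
$L{\left(d \right)} = -7 + d$ ($L{\left(d \right)} = -3 + \left(-4 + d\right) = -7 + d$)
$L{\left(7 \right)} x{\left(-17,-23 \right)} = \left(-7 + 7\right) \left(-23\right) = 0 \left(-23\right) = 0$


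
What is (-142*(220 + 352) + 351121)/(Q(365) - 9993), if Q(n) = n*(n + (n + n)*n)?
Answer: 269897/97377482 ≈ 0.0027717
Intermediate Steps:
Q(n) = n*(n + 2*n**2) (Q(n) = n*(n + (2*n)*n) = n*(n + 2*n**2))
(-142*(220 + 352) + 351121)/(Q(365) - 9993) = (-142*(220 + 352) + 351121)/(365**2*(1 + 2*365) - 9993) = (-142*572 + 351121)/(133225*(1 + 730) - 9993) = (-81224 + 351121)/(133225*731 - 9993) = 269897/(97387475 - 9993) = 269897/97377482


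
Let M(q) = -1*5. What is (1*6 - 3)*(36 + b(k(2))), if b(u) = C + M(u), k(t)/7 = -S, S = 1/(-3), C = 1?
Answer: 96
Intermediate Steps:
M(q) = -5
S = -1/3 (S = 1*(-1/3) = -1/3 ≈ -0.33333)
k(t) = 7/3 (k(t) = 7*(-1*(-1/3)) = 7*(1/3) = 7/3)
b(u) = -4 (b(u) = 1 - 5 = -4)
(1*6 - 3)*(36 + b(k(2))) = (1*6 - 3)*(36 - 4) = (6 - 3)*32 = 3*32 = 96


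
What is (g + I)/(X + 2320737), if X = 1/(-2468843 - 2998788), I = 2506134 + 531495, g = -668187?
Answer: 6477617265951/6344466782023 ≈ 1.0210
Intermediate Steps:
I = 3037629
X = -1/5467631 (X = 1/(-5467631) = -1/5467631 ≈ -1.8289e-7)
(g + I)/(X + 2320737) = (-668187 + 3037629)/(-1/5467631 + 2320737) = 2369442/(12688933564046/5467631) = 2369442*(5467631/12688933564046) = 6477617265951/6344466782023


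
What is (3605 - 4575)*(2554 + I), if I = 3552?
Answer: -5922820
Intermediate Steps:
(3605 - 4575)*(2554 + I) = (3605 - 4575)*(2554 + 3552) = -970*6106 = -5922820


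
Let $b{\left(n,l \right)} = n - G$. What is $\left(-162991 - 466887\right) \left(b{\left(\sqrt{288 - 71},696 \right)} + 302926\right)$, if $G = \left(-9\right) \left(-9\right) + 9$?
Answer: $-190749734008 - 629878 \sqrt{217} \approx -1.9076 \cdot 10^{11}$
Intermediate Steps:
$G = 90$ ($G = 81 + 9 = 90$)
$b{\left(n,l \right)} = -90 + n$ ($b{\left(n,l \right)} = n - 90 = -90 + n$)
$\left(-162991 - 466887\right) \left(b{\left(\sqrt{288 - 71},696 \right)} + 302926\right) = \left(-162991 - 466887\right) \left(\left(-90 + \sqrt{288 - 71}\right) + 302926\right) = - 629878 \left(\left(-90 + \sqrt{217}\right) + 302926\right) = - 629878 \left(302836 + \sqrt{217}\right) = -190749734008 - 629878 \sqrt{217}$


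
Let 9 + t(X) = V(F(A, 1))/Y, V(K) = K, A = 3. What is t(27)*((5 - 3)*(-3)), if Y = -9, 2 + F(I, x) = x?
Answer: 160/3 ≈ 53.333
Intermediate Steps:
F(I, x) = -2 + x
t(X) = -80/9 (t(X) = -9 + (-2 + 1)/(-9) = -9 - 1*(-1/9) = -9 + 1/9 = -80/9)
t(27)*((5 - 3)*(-3)) = -80*(5 - 3)*(-3)/9 = -160*(-3)/9 = -80/9*(-6) = 160/3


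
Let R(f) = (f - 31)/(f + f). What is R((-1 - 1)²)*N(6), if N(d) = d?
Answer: -81/4 ≈ -20.250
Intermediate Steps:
R(f) = (-31 + f)/(2*f) (R(f) = (-31 + f)/((2*f)) = (-31 + f)*(1/(2*f)) = (-31 + f)/(2*f))
R((-1 - 1)²)*N(6) = ((-31 + (-1 - 1)²)/(2*((-1 - 1)²)))*6 = ((-31 + (-2)²)/(2*((-2)²)))*6 = ((½)*(-31 + 4)/4)*6 = ((½)*(¼)*(-27))*6 = -27/8*6 = -81/4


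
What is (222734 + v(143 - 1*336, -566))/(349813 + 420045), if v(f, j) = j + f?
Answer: 221975/769858 ≈ 0.28833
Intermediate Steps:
v(f, j) = f + j
(222734 + v(143 - 1*336, -566))/(349813 + 420045) = (222734 + ((143 - 1*336) - 566))/(349813 + 420045) = (222734 + ((143 - 336) - 566))/769858 = (222734 + (-193 - 566))*(1/769858) = (222734 - 759)*(1/769858) = 221975*(1/769858) = 221975/769858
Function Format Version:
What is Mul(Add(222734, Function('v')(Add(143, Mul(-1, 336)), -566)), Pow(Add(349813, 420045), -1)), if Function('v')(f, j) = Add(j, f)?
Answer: Rational(221975, 769858) ≈ 0.28833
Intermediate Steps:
Function('v')(f, j) = Add(f, j)
Mul(Add(222734, Function('v')(Add(143, Mul(-1, 336)), -566)), Pow(Add(349813, 420045), -1)) = Mul(Add(222734, Add(Add(143, Mul(-1, 336)), -566)), Pow(Add(349813, 420045), -1)) = Mul(Add(222734, Add(Add(143, -336), -566)), Pow(769858, -1)) = Mul(Add(222734, Add(-193, -566)), Rational(1, 769858)) = Mul(Add(222734, -759), Rational(1, 769858)) = Mul(221975, Rational(1, 769858)) = Rational(221975, 769858)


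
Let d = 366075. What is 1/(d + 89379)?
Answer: 1/455454 ≈ 2.1956e-6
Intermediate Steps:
1/(d + 89379) = 1/(366075 + 89379) = 1/455454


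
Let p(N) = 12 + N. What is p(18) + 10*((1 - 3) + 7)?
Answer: 80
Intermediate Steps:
p(18) + 10*((1 - 3) + 7) = (12 + 18) + 10*((1 - 3) + 7) = 30 + 10*(-2 + 7) = 30 + 10*5 = 30 + 50 = 80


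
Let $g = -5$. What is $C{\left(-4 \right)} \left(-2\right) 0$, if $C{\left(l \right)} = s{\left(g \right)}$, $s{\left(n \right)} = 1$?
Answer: $0$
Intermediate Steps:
$C{\left(l \right)} = 1$
$C{\left(-4 \right)} \left(-2\right) 0 = 1 \left(-2\right) 0 = \left(-2\right) 0 = 0$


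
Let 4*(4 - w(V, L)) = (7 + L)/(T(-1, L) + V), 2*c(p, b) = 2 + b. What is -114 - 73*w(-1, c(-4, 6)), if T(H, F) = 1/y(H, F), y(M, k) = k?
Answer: -2021/3 ≈ -673.67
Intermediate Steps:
T(H, F) = 1/F
c(p, b) = 1 + b/2 (c(p, b) = (2 + b)/2 = 1 + b/2)
w(V, L) = 4 - (7 + L)/(4*(V + 1/L)) (w(V, L) = 4 - (7 + L)/(4*(1/L + V)) = 4 - (7 + L)/(4*(V + 1/L)))
-114 - 73*w(-1, c(-4, 6)) = -114 - 73*(16 - (1 + (½)*6)*(7 + (1 + (½)*6) - 16*(-1)))/(4*(1 + (1 + (½)*6)*(-1))) = -114 - 73*(16 - (1 + 3)*(7 + (1 + 3) + 16))/(4*(1 + (1 + 3)*(-1))) = -114 - 73*(16 - 1*4*(7 + 4 + 16))/(4*(1 + 4*(-1))) = -114 - 73*(16 - 1*4*27)/(4*(1 - 4)) = -114 - 73*(16 - 108)/(4*(-3)) = -114 - 73*(-1)*(-92)/(4*3) = -114 - 73*23/3 = -114 - 1679/3 = -2021/3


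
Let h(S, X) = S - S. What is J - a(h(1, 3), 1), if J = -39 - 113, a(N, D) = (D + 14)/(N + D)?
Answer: -167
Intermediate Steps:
h(S, X) = 0
a(N, D) = (14 + D)/(D + N)
J = -152
J - a(h(1, 3), 1) = -152 - (14 + 1)/(1 + 0) = -152 - 15/1 = -152 - 15 = -167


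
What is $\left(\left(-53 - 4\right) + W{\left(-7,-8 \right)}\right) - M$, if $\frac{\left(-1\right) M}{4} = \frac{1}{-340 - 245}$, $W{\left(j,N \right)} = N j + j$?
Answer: $- \frac{4684}{585} \approx -8.0068$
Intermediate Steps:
$W{\left(j,N \right)} = j + N j$
$M = \frac{4}{585}$ ($M = - \frac{4}{-340 - 245} = - \frac{4}{-585} = \left(-4\right) \left(- \frac{1}{585}\right) = \frac{4}{585} \approx 0.0068376$)
$\left(\left(-53 - 4\right) + W{\left(-7,-8 \right)}\right) - M = \left(\left(-53 - 4\right) - 7 \left(1 - 8\right)\right) - \frac{4}{585} = \left(-57 - -49\right) - \frac{4}{585} = \left(-57 + 49\right) - \frac{4}{585} = -8 - \frac{4}{585} = - \frac{4684}{585}$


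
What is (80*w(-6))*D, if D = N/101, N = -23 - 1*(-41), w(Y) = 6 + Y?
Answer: 0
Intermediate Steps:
N = 18 (N = -23 + 41 = 18)
D = 18/101 ≈ 0.17822
(80*w(-6))*D = (80*(6 - 6))*(18/101) = (80*0)*(18/101) = 0*(18/101) = 0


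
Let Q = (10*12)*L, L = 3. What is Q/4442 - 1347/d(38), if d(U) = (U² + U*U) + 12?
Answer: -2469687/6440900 ≈ -0.38344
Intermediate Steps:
d(U) = 12 + 2*U² (d(U) = (U² + U²) + 12 = 2*U² + 12 = 12 + 2*U²)
Q = 360 (Q = (10*12)*3 = 120*3 = 360)
Q/4442 - 1347/d(38) = 360/4442 - 1347/(12 + 2*38²) = 360*(1/4442) - 1347/(12 + 2*1444) = 180/2221 - 1347/(12 + 2888) = 180/2221 - 1347/2900 = -2469687/6440900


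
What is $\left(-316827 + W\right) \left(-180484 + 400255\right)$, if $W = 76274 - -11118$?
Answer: $-50423159385$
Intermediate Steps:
$W = 87392$ ($W = 76274 + 11118 = 87392$)
$\left(-316827 + W\right) \left(-180484 + 400255\right) = \left(-316827 + 87392\right) \left(-180484 + 400255\right) = \left(-229435\right) 219771 = -50423159385$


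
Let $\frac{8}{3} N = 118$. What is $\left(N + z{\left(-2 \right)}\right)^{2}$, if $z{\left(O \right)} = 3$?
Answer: $\frac{35721}{16} \approx 2232.6$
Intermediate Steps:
$N = \frac{177}{4}$ ($N = \frac{3}{8} \cdot 118 = \frac{177}{4} \approx 44.25$)
$\left(N + z{\left(-2 \right)}\right)^{2} = \left(\frac{177}{4} + 3\right)^{2} = \left(\frac{189}{4}\right)^{2} = \frac{35721}{16}$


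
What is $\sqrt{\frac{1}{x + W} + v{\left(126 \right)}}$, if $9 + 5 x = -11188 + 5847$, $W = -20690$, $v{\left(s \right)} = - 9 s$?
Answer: $\frac{i \sqrt{2097446485}}{1360} \approx 33.675 i$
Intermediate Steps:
$x = -1070$ ($x = - \frac{9}{5} + \frac{-11188 + 5847}{5} = - \frac{9}{5} + \frac{1}{5} \left(-5341\right) = - \frac{9}{5} - \frac{5341}{5} = -1070$)
$\sqrt{\frac{1}{x + W} + v{\left(126 \right)}} = \sqrt{\frac{1}{-1070 - 20690} - 1134} = \sqrt{\frac{1}{-21760} - 1134} = \sqrt{- \frac{1}{21760} - 1134} = \sqrt{- \frac{24675841}{21760}} = \frac{i \sqrt{2097446485}}{1360}$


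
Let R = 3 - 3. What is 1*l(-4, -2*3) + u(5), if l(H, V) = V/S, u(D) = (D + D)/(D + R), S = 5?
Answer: ⅘ ≈ 0.80000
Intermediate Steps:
R = 0
u(D) = 2 (u(D) = (D + D)/(D + 0) = (2*D)/D = 2)
l(H, V) = V/5
1*l(-4, -2*3) + u(5) = 1*((-2*3)/5) + 2 = 1*((⅕)*(-6)) + 2 = 1*(-6/5) + 2 = -6/5 + 2 = ⅘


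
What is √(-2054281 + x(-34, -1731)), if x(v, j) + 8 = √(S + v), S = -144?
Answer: √(-2054289 + I*√178) ≈ 0.005 + 1433.3*I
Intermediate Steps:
x(v, j) = -8 + √(-144 + v)
√(-2054281 + x(-34, -1731)) = √(-2054281 + (-8 + √(-144 - 34))) = √(-2054281 + (-8 + √(-178))) = √(-2054281 + (-8 + I*√178)) = √(-2054289 + I*√178)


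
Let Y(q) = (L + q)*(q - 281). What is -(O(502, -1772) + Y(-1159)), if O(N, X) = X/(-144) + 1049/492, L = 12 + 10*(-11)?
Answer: -1335849695/738 ≈ -1.8101e+6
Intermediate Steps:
L = -98 (L = 12 - 110 = -98)
O(N, X) = 1049/492 - X/144 (O(N, X) = X*(-1/144) + 1049*(1/492) = -X/144 + 1049/492 = 1049/492 - X/144)
Y(q) = (-281 + q)*(-98 + q) (Y(q) = (-98 + q)*(q - 281) = (-98 + q)*(-281 + q) = (-281 + q)*(-98 + q))
-(O(502, -1772) + Y(-1159)) = -((1049/492 - 1/144*(-1772)) + (27538 + (-1159)² - 379*(-1159))) = -((1049/492 + 443/36) + (27538 + 1343281 + 439261)) = -(10655/738 + 1810080) = -1*1335849695/738 = -1335849695/738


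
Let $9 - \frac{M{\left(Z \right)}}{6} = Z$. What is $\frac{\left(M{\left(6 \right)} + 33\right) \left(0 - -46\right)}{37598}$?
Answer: $\frac{1173}{18799} \approx 0.062397$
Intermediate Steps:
$M{\left(Z \right)} = 54 - 6 Z$
$\frac{\left(M{\left(6 \right)} + 33\right) \left(0 - -46\right)}{37598} = \frac{\left(\left(54 - 36\right) + 33\right) \left(0 - -46\right)}{37598} = \left(\left(54 - 36\right) + 33\right) \left(0 + 46\right) \frac{1}{37598} = \left(18 + 33\right) 46 \cdot \frac{1}{37598} = 51 \cdot 46 \cdot \frac{1}{37598} = 2346 \cdot \frac{1}{37598} = \frac{1173}{18799}$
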